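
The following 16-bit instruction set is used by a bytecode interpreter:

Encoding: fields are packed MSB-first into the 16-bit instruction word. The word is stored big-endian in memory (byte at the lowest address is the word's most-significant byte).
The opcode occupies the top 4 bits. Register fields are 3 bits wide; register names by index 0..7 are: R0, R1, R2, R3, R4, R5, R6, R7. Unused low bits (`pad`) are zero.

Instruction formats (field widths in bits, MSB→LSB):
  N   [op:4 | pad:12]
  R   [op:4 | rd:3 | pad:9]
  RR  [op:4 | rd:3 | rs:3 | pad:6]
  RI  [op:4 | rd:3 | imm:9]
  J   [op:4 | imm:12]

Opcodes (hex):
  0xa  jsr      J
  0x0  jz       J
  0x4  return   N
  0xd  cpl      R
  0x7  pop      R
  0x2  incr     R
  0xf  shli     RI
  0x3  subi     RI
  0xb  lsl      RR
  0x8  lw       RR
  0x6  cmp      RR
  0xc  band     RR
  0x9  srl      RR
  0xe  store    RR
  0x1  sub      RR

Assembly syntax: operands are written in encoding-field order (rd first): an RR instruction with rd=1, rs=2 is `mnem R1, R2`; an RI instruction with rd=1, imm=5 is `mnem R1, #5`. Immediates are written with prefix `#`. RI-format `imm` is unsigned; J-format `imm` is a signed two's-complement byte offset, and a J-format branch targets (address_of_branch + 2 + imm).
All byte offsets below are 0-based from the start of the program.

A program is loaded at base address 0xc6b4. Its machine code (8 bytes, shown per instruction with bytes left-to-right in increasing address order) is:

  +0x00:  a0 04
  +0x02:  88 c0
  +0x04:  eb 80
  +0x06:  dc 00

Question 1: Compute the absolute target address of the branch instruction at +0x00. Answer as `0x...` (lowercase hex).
+0x00: a0 04 ⇒ word 0xa004 (big)
  opcode bits[15:12]=0xa: jsr/J
  imm@[11:0]=0x4 ⇒ #4
  target = base 0xc6b4 + off 0x00 + 2 + imm 4 = 0xc6ba

0xc6ba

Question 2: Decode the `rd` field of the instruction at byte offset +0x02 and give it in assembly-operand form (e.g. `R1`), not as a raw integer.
+0x02: 88 c0 ⇒ word 0x88c0 (big)
  top 4b → 0x8 → lw [RR]
  rd: (w>>9)&0x7=0x4 → R4
  rs: (w>>6)&0x7=0x3 → R3

R4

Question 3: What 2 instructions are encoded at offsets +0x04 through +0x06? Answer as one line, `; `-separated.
[04] eb 80 → 0xeb80
  opcode bits[15:12]=0xe: store/RR
  rd@[11:9]=0x5 ⇒ R5
  rs@[8:6]=0x6 ⇒ R6
[06] dc 00 → 0xdc00
  opcode bits[15:12]=0xd: cpl/R
  rd@[11:9]=0x6 ⇒ R6

store R5, R6; cpl R6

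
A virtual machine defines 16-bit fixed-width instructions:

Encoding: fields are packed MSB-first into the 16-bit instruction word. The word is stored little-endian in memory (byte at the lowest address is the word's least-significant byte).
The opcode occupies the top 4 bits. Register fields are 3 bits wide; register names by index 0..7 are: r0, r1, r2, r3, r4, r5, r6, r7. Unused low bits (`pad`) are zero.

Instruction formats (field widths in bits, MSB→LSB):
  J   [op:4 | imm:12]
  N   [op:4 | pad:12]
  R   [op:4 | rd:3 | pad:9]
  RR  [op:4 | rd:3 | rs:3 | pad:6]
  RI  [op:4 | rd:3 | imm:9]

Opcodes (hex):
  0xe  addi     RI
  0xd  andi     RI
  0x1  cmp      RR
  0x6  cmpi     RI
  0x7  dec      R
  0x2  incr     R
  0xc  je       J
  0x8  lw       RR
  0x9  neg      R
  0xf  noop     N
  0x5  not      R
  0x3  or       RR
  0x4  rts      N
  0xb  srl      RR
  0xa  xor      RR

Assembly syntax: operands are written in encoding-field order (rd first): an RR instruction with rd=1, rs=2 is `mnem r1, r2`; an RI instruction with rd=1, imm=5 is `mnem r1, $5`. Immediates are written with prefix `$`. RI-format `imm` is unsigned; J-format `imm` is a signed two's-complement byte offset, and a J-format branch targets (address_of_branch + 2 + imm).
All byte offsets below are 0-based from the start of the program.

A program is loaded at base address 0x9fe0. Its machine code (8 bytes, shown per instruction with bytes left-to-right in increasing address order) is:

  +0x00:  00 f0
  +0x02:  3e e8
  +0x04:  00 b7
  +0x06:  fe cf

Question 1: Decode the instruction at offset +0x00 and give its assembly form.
[00] 00 f0 → 0xf000
  opcode bits[15:12]=0xf: noop/N

noop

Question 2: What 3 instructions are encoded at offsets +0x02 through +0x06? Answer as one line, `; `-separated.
addi r4, $62; srl r3, r4; je $-2

+0x02: 3e e8 ⇒ word 0xe83e (little)
  top 4b → 0xe → addi [RI]
  rd@[11:9]=0x4 ⇒ r4
  imm@[8:0]=0x3e ⇒ $62
+0x04: 00 b7 ⇒ word 0xb700 (little)
  top 4b → 0xb → srl [RR]
  rd@[11:9]=0x3 ⇒ r3
  rs@[8:6]=0x4 ⇒ r4
+0x06: fe cf ⇒ word 0xcffe (little)
  top 4b → 0xc → je [J]
  imm@[11:0]=0xffe (s12→-2) ⇒ $-2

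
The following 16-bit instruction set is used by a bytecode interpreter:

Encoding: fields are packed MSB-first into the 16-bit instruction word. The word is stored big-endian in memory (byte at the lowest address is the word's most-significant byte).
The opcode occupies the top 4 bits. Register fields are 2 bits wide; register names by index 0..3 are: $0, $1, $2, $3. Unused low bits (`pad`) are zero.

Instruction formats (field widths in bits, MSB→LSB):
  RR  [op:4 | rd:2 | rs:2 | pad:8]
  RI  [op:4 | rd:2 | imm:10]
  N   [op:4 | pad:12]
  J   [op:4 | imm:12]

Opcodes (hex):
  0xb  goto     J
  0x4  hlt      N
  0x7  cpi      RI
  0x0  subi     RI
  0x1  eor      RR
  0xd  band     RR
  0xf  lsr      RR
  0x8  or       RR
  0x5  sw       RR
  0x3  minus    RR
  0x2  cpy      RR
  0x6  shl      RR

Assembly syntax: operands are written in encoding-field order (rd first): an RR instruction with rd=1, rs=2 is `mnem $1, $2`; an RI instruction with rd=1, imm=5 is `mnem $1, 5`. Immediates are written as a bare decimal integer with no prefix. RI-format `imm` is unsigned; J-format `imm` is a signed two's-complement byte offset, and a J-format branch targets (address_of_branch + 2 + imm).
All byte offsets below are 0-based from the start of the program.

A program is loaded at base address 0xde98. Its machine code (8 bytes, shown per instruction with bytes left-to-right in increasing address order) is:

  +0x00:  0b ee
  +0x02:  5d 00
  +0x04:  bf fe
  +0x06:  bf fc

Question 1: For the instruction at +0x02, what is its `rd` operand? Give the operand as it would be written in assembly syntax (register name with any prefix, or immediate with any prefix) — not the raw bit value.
[02] 5d 00 → 0x5d00
  opcode bits[15:12]=0x5: sw/RR
  rd: (w>>10)&0x3=0x3 → $3
  rs: (w>>8)&0x3=0x1 → $1

$3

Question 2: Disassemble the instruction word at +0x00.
+0x00: 0b ee ⇒ word 0x0bee (big)
  top 4b → 0x0 → subi [RI]
  [11:10] rd=2 = $2
  [9:0] imm=1006 = 1006

subi $2, 1006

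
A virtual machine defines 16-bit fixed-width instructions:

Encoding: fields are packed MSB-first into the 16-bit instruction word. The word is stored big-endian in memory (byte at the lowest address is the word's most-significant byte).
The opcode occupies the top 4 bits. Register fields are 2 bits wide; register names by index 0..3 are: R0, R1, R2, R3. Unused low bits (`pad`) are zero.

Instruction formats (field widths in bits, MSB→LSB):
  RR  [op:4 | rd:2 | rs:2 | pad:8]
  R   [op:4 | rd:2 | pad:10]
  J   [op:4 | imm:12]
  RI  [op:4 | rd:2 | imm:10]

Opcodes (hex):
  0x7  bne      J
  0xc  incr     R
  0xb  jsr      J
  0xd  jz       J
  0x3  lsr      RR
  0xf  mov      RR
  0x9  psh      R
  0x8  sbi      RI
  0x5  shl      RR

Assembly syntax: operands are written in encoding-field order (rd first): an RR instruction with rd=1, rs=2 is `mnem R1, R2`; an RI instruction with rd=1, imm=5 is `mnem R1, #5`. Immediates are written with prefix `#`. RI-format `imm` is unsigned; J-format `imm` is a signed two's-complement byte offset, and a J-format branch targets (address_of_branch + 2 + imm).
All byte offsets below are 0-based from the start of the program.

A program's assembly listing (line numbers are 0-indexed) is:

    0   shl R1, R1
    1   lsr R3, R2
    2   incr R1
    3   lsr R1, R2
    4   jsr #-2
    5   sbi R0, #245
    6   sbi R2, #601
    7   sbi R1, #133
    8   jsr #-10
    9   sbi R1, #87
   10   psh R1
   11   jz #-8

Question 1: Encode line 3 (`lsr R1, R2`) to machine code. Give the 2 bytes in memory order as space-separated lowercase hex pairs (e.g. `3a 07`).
3. lsr fields op=0x3:4|rd=1:2|rs=2:2|pad=0:8 → word 3600h → 36 00

36 00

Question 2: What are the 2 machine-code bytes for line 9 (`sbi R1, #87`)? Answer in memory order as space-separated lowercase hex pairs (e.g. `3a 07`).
84 57

9. sbi fields op=0x8:4|rd=1:2|imm=87:10 → word 8457h → 84 57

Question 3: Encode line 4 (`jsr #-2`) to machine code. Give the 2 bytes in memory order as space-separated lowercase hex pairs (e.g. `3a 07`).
bf fe

line 4 (jsr): pack op=0xb:4|imm=-2:12 = 0xbffe; big→ bf fe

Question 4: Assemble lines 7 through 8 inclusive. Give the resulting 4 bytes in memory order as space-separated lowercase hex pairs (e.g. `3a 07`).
L7: sbi op=0x8:4|rd=1:2|imm=133:10 ⇒ 0x8485 ⇒ big 84 85
L8: jsr op=0xb:4|imm=-10:12 ⇒ 0xbff6 ⇒ big bf f6

84 85 bf f6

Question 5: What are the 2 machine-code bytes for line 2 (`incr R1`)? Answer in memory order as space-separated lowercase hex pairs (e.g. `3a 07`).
line 2 (incr): pack op=0xc:4|rd=1:2|pad=0:10 = 0xc400; big→ c4 00

c4 00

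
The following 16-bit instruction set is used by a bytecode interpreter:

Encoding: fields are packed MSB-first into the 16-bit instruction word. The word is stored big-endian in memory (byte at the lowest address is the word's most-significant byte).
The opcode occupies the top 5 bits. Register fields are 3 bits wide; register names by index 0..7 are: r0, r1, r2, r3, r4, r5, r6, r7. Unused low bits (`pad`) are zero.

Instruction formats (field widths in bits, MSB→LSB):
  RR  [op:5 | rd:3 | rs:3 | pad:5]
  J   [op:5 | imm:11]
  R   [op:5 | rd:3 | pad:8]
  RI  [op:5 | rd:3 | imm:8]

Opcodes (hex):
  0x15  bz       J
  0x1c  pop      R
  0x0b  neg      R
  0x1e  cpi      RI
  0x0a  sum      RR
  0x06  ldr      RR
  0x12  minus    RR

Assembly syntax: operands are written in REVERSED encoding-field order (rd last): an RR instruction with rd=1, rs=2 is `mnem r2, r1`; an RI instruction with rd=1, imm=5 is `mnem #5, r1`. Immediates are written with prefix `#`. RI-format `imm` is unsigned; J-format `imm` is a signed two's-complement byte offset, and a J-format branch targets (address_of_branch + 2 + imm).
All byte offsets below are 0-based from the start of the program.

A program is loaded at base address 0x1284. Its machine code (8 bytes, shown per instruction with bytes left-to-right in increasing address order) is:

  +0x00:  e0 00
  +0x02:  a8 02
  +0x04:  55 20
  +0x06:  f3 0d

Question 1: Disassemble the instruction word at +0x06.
+0x06: f3 0d ⇒ word 0xf30d (big)
  opcode bits[15:11]=0x1e: cpi/RI
  rd: (w>>8)&0x7=0x3 → r3
  imm: (w>>0)&0xff=0xd → #13

cpi #13, r3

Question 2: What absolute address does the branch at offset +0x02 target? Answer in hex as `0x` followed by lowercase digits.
+0x02: a8 02 ⇒ word 0xa802 (big)
  top 5b → 0x15 → bz [J]
  imm@[10:0]=0x2 ⇒ #2
  target = base 0x1284 + off 0x02 + 2 + imm 2 = 0x128a

0x128a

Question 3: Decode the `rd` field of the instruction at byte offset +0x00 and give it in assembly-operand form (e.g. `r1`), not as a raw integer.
+0x00: e0 00 ⇒ word 0xe000 (big)
  op=0xe000>>11=0x1c ⇒ pop (R)
  rd: (w>>8)&0x7=0x0 → r0

r0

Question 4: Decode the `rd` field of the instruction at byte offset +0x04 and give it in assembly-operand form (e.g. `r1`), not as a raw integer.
r5

@+04  big-endian(55 20) = 0x5520
  op=0x5520>>11=0xa ⇒ sum (RR)
  [10:8] rd=5 = r5
  [7:5] rs=1 = r1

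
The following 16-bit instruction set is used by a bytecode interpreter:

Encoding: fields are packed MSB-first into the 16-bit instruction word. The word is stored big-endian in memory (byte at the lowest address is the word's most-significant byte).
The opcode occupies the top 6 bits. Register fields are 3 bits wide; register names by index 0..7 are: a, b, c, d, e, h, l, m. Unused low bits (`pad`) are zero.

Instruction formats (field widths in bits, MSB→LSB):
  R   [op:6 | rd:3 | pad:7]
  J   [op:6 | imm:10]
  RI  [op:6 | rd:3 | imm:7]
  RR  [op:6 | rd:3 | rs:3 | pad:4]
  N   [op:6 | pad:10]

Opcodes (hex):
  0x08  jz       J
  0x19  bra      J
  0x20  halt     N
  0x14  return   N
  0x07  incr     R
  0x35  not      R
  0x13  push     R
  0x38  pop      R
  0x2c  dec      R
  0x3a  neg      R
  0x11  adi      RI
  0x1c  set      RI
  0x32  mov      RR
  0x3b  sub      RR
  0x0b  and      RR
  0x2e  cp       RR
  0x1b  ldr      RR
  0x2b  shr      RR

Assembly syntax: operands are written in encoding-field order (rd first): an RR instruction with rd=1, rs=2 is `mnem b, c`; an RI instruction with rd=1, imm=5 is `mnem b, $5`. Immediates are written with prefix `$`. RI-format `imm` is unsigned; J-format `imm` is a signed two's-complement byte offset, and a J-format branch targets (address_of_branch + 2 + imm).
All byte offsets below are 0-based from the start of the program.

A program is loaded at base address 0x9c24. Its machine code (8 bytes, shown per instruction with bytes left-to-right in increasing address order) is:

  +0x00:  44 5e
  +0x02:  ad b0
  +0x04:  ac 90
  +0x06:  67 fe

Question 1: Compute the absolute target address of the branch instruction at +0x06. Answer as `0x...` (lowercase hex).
@+06  big-endian(67 fe) = 0x67fe
  opcode bits[15:10]=0x19: bra/J
  imm: (w>>0)&0x3ff=0x3fe (s10→-2) → $-2
  target = base 0x9c24 + off 0x06 + 2 + imm -2 = 0x9c2a

0x9c2a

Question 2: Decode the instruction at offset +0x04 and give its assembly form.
+0x04: ac 90 ⇒ word 0xac90 (big)
  opcode bits[15:10]=0x2b: shr/RR
  rd@[9:7]=0x1 ⇒ b
  rs@[6:4]=0x1 ⇒ b

shr b, b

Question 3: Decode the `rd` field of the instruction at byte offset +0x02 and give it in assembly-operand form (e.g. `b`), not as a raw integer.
+0x02: ad b0 ⇒ word 0xadb0 (big)
  top 6b → 0x2b → shr [RR]
  rd: (w>>7)&0x7=0x3 → d
  rs: (w>>4)&0x7=0x3 → d

d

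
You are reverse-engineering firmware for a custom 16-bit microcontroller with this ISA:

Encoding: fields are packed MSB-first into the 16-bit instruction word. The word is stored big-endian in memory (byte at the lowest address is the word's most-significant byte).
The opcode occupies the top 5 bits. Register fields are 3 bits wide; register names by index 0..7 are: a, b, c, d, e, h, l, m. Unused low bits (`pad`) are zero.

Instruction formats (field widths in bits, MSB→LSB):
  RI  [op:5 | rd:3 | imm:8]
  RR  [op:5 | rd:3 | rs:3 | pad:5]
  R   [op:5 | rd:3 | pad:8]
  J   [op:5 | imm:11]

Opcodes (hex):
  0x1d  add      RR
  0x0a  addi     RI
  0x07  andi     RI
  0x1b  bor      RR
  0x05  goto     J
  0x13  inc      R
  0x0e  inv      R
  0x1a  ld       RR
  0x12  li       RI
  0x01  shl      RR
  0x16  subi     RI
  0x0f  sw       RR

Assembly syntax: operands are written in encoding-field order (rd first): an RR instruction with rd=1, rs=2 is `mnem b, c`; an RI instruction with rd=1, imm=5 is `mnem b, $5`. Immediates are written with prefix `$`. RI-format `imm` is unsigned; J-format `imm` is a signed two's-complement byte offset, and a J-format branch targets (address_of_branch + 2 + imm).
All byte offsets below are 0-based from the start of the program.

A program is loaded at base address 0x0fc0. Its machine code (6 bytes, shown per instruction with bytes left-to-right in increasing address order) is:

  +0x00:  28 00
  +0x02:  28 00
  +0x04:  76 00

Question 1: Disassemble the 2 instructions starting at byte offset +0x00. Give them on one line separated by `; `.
+0x00: 28 00 ⇒ word 0x2800 (big)
  opcode bits[15:11]=0x5: goto/J
  [10:0] imm=0 = $0
+0x02: 28 00 ⇒ word 0x2800 (big)
  opcode bits[15:11]=0x5: goto/J
  [10:0] imm=0 = $0

goto $0; goto $0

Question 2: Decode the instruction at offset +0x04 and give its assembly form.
inv l

@+04  big-endian(76 00) = 0x7600
  op=0x7600>>11=0xe ⇒ inv (R)
  [10:8] rd=6 = l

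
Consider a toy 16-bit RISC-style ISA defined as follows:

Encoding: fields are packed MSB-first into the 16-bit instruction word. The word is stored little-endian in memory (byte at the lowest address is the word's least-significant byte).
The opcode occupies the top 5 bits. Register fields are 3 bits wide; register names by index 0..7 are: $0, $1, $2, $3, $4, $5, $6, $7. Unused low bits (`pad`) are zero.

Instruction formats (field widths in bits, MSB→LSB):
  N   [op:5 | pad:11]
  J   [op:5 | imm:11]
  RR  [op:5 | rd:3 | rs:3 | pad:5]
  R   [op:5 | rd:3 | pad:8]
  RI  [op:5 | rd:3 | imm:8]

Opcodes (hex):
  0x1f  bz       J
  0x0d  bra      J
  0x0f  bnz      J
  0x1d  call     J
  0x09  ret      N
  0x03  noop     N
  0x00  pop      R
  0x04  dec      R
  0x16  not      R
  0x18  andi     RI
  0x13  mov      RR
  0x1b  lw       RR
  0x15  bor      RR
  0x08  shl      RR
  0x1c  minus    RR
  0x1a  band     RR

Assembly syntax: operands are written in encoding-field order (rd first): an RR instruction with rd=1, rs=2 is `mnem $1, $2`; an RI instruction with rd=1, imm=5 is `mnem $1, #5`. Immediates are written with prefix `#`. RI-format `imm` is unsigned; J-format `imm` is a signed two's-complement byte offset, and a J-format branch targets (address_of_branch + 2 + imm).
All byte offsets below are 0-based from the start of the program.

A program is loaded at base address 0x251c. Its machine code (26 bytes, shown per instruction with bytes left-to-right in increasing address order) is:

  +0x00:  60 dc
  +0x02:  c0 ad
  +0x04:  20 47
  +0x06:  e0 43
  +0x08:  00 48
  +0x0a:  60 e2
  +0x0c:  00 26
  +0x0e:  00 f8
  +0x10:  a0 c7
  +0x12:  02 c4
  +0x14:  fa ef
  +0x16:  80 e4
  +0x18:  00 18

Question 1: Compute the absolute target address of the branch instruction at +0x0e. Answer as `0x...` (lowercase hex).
0x252c

@+0e  little-endian(00 f8) = 0xf800
  op=0xf800>>11=0x1f ⇒ bz (J)
  imm: (w>>0)&0x7ff=0x0 → #0
  target = base 0x251c + off 0x0e + 2 + imm 0 = 0x252c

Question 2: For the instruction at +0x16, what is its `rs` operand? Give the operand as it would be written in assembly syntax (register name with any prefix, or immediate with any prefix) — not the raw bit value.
$4

+0x16: 80 e4 ⇒ word 0xe480 (little)
  opcode bits[15:11]=0x1c: minus/RR
  rd: (w>>8)&0x7=0x4 → $4
  rs: (w>>5)&0x7=0x4 → $4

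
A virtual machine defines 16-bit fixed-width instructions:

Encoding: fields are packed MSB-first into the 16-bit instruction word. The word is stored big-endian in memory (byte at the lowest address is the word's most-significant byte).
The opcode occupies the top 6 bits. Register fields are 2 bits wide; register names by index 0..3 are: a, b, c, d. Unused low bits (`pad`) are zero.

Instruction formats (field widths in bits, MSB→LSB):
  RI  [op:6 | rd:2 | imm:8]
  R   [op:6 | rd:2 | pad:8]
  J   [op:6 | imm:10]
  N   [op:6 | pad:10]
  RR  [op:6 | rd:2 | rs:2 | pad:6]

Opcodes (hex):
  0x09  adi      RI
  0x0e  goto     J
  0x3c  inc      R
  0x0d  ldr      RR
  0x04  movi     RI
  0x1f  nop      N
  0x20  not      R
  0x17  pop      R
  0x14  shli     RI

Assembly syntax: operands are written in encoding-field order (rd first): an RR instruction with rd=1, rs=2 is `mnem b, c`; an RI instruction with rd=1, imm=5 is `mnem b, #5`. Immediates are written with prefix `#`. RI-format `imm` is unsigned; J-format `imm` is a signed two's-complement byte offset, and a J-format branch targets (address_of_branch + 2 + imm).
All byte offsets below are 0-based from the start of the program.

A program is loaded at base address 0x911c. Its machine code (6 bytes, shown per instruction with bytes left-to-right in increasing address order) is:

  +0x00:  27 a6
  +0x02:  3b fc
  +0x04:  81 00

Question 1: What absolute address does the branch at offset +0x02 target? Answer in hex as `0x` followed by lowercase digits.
0x911c

off 0x02: read 3b fc as big → 0x3bfc
  top 6b → 0xe → goto [J]
  imm@[9:0]=0x3fc (s10→-4) ⇒ #-4
  target = base 0x911c + off 0x02 + 2 + imm -4 = 0x911c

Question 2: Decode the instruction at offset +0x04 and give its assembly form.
off 0x04: read 81 00 as big → 0x8100
  opcode bits[15:10]=0x20: not/R
  rd: (w>>8)&0x3=0x1 → b

not b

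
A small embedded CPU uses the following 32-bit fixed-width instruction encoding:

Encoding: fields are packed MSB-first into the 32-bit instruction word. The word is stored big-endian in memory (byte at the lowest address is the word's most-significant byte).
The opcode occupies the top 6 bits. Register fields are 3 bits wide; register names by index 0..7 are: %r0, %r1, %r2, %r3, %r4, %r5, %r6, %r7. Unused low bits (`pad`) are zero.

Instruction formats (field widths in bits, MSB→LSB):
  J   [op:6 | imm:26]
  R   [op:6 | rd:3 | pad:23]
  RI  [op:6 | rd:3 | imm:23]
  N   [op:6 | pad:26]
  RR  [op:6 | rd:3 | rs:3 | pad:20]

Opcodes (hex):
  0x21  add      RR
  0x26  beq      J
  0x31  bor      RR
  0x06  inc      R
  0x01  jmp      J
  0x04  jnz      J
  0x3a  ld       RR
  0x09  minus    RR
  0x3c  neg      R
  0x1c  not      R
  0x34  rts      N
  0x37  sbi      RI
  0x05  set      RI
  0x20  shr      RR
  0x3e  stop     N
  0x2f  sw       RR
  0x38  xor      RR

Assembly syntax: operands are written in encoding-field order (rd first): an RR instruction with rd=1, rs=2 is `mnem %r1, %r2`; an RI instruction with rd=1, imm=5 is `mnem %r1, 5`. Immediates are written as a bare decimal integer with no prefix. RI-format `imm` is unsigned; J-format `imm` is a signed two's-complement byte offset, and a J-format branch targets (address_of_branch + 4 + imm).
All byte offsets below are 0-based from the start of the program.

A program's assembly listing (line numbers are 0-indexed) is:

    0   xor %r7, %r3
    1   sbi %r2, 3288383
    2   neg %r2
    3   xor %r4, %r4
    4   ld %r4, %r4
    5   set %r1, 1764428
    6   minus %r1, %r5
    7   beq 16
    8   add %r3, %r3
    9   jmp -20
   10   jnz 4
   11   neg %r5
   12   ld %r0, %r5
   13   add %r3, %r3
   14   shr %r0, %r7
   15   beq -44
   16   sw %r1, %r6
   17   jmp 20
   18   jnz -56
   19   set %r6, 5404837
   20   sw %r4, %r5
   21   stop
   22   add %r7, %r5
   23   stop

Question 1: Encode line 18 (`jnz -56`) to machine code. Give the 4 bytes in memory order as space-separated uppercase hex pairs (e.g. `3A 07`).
13 FF FF C8

L18: jnz op=0x4:6|imm=-56:26 ⇒ 0x13ffffc8 ⇒ big 13 ff ff c8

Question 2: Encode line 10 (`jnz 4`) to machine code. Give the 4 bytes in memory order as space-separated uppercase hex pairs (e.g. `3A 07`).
10. jnz fields op=0x4:6|imm=4:26 → word 10000004h → 10 00 00 04

10 00 00 04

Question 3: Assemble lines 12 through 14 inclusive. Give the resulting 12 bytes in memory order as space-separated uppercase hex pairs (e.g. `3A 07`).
12. ld fields op=0x3a:6|rd=0:3|rs=5:3|pad=0:20 → word e8500000h → e8 50 00 00
13. add fields op=0x21:6|rd=3:3|rs=3:3|pad=0:20 → word 85b00000h → 85 b0 00 00
14. shr fields op=0x20:6|rd=0:3|rs=7:3|pad=0:20 → word 80700000h → 80 70 00 00

E8 50 00 00 85 B0 00 00 80 70 00 00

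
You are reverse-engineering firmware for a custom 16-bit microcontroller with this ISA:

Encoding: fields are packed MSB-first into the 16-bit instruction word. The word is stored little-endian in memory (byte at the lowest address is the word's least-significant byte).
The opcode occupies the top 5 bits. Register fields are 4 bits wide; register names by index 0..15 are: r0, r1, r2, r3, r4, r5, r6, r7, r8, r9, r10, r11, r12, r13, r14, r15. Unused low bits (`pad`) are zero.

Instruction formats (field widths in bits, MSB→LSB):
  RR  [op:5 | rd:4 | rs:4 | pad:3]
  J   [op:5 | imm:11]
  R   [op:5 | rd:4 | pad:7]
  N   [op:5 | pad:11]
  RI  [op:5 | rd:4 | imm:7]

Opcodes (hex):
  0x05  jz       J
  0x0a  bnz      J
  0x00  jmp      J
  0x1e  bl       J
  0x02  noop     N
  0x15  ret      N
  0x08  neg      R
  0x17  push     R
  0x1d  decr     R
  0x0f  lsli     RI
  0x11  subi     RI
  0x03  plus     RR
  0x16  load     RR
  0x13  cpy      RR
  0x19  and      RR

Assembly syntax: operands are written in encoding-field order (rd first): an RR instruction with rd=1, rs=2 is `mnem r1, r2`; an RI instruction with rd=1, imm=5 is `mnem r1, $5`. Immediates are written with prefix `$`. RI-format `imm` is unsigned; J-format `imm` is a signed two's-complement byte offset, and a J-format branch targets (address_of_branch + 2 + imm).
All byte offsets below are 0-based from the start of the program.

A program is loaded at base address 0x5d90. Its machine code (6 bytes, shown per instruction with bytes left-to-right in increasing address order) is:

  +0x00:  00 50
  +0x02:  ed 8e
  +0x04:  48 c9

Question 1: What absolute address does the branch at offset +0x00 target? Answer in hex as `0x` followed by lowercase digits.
@+00  little-endian(00 50) = 0x5000
  top 5b → 0xa → bnz [J]
  imm@[10:0]=0x0 ⇒ $0
  target = base 0x5d90 + off 0x00 + 2 + imm 0 = 0x5d92

0x5d92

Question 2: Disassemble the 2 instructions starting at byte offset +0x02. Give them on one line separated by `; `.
subi r13, $109; and r2, r9

+0x02: ed 8e ⇒ word 0x8eed (little)
  top 5b → 0x11 → subi [RI]
  rd@[10:7]=0xd ⇒ r13
  imm@[6:0]=0x6d ⇒ $109
+0x04: 48 c9 ⇒ word 0xc948 (little)
  top 5b → 0x19 → and [RR]
  rd@[10:7]=0x2 ⇒ r2
  rs@[6:3]=0x9 ⇒ r9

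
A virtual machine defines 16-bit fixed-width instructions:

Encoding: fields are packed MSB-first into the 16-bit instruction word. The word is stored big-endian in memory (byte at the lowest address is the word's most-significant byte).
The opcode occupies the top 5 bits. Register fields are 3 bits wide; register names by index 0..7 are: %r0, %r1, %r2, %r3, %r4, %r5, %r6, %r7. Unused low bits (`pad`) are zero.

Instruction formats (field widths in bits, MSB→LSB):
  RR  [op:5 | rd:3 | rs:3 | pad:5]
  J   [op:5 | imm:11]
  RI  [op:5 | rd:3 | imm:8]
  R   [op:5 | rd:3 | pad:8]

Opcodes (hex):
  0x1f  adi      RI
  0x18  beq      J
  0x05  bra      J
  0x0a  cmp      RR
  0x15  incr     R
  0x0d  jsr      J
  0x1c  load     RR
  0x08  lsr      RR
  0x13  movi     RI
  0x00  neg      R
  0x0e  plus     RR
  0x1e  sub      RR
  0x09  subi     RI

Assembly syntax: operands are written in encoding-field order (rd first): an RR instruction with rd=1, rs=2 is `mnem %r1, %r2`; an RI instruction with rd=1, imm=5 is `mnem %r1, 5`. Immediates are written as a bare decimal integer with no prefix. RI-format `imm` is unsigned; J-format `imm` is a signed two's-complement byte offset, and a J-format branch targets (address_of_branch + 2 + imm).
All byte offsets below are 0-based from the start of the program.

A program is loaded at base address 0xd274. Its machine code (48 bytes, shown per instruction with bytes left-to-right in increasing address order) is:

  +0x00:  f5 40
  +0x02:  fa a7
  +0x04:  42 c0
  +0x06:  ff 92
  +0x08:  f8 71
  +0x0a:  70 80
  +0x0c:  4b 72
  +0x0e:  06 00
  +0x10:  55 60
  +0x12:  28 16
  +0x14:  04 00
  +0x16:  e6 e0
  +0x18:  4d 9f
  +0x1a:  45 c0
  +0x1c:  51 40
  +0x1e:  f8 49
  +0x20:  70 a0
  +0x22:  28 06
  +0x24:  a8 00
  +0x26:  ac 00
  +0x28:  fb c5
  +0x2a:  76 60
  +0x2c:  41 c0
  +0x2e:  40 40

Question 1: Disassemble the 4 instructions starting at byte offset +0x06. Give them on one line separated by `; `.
off 0x06: read ff 92 as big → 0xff92
  op=0xff92>>11=0x1f ⇒ adi (RI)
  [10:8] rd=7 = %r7
  [7:0] imm=146 = 146
off 0x08: read f8 71 as big → 0xf871
  op=0xf871>>11=0x1f ⇒ adi (RI)
  [10:8] rd=0 = %r0
  [7:0] imm=113 = 113
off 0x0a: read 70 80 as big → 0x7080
  op=0x7080>>11=0xe ⇒ plus (RR)
  [10:8] rd=0 = %r0
  [7:5] rs=4 = %r4
off 0x0c: read 4b 72 as big → 0x4b72
  op=0x4b72>>11=0x9 ⇒ subi (RI)
  [10:8] rd=3 = %r3
  [7:0] imm=114 = 114

adi %r7, 146; adi %r0, 113; plus %r0, %r4; subi %r3, 114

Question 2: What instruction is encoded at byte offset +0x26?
[26] ac 00 → 0xac00
  op=0xac00>>11=0x15 ⇒ incr (R)
  [10:8] rd=4 = %r4

incr %r4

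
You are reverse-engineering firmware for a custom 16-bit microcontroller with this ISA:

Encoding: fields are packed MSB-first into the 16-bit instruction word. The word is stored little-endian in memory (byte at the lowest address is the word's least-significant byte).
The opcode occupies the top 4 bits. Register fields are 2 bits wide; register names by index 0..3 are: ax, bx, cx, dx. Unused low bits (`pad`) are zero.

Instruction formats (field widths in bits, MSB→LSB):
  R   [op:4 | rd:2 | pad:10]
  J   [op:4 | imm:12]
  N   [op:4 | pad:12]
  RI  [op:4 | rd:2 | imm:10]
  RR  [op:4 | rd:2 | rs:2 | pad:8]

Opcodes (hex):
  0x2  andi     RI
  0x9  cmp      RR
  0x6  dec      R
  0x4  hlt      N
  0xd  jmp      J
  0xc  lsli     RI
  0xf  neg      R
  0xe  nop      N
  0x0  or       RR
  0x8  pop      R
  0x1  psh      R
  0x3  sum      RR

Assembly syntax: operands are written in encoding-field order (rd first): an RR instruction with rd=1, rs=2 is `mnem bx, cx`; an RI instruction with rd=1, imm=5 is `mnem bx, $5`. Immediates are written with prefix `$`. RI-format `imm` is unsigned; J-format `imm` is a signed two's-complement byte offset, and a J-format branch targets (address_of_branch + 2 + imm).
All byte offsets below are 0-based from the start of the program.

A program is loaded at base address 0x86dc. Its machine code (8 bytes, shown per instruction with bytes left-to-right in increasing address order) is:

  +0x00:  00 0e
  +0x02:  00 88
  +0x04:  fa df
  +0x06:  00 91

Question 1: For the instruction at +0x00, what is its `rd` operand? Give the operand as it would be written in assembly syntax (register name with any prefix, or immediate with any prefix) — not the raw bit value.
[00] 00 0e → 0x0e00
  top 4b → 0x0 → or [RR]
  rd: (w>>10)&0x3=0x3 → dx
  rs: (w>>8)&0x3=0x2 → cx

dx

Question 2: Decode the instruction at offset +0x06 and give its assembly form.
cmp ax, bx

off 0x06: read 00 91 as little → 0x9100
  op=0x9100>>12=0x9 ⇒ cmp (RR)
  [11:10] rd=0 = ax
  [9:8] rs=1 = bx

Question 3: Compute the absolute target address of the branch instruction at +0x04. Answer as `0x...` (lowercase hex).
0x86dc

@+04  little-endian(fa df) = 0xdffa
  top 4b → 0xd → jmp [J]
  [11:0] imm=4090 (s12→-6) = $-6
  target = base 0x86dc + off 0x04 + 2 + imm -6 = 0x86dc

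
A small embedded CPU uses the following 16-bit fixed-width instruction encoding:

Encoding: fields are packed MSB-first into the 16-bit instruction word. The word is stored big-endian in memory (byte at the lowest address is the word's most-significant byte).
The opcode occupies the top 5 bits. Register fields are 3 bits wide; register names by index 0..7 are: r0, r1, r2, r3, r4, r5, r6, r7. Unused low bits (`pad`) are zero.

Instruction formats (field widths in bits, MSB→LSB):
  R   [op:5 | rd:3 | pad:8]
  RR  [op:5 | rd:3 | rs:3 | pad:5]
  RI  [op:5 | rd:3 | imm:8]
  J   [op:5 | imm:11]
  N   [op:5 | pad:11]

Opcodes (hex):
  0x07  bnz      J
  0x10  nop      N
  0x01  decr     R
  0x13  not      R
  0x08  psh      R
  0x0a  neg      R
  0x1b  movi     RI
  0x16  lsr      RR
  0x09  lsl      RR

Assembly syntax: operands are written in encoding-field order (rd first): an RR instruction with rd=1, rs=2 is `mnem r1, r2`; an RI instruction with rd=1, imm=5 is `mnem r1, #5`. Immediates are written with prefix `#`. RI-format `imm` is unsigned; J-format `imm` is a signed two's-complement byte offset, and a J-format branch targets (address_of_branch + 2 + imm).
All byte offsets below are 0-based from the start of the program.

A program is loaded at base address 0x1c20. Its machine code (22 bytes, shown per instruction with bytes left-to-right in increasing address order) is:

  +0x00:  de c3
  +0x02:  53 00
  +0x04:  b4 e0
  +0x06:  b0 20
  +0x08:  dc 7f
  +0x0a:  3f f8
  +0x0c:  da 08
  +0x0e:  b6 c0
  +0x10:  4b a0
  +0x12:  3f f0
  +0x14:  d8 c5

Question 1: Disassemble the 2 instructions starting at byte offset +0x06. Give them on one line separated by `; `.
lsr r0, r1; movi r4, #127

@+06  big-endian(b0 20) = 0xb020
  opcode bits[15:11]=0x16: lsr/RR
  [10:8] rd=0 = r0
  [7:5] rs=1 = r1
@+08  big-endian(dc 7f) = 0xdc7f
  opcode bits[15:11]=0x1b: movi/RI
  [10:8] rd=4 = r4
  [7:0] imm=127 = #127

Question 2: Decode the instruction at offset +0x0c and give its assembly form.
@+0c  big-endian(da 08) = 0xda08
  top 5b → 0x1b → movi [RI]
  rd: (w>>8)&0x7=0x2 → r2
  imm: (w>>0)&0xff=0x8 → #8

movi r2, #8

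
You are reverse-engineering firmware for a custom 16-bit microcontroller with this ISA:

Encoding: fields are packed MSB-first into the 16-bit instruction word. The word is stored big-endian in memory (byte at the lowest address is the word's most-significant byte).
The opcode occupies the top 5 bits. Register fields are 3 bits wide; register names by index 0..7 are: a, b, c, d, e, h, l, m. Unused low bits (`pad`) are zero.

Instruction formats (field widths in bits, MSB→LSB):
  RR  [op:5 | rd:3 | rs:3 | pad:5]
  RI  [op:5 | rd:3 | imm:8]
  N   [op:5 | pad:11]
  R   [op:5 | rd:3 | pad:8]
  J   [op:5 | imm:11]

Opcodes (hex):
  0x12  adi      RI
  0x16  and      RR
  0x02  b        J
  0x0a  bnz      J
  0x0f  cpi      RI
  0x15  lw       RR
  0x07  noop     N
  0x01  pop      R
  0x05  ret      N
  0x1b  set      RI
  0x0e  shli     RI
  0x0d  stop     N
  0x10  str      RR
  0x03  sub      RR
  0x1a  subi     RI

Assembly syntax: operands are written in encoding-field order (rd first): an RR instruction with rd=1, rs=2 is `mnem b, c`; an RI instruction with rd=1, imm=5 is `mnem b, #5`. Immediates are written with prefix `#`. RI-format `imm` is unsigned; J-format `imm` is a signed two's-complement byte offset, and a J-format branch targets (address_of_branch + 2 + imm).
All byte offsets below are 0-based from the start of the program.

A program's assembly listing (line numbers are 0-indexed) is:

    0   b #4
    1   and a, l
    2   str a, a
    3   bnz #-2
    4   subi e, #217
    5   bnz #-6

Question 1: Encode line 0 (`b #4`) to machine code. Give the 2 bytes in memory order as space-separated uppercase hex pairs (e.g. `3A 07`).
line 0 (b): pack op=0x2:5|imm=4:11 = 0x1004; big→ 10 04

10 04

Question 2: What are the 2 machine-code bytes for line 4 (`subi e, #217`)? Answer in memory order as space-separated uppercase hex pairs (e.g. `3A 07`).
D4 D9

L4: subi op=0x1a:5|rd=4:3|imm=217:8 ⇒ 0xd4d9 ⇒ big d4 d9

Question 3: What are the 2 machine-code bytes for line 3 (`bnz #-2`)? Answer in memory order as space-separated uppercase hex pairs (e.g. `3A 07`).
line 3 (bnz): pack op=0xa:5|imm=-2:11 = 0x57fe; big→ 57 fe

57 FE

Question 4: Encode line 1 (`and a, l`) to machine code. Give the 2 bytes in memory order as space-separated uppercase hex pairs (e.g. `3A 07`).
B0 C0

line 1 (and): pack op=0x16:5|rd=0:3|rs=6:3|pad=0:5 = 0xb0c0; big→ b0 c0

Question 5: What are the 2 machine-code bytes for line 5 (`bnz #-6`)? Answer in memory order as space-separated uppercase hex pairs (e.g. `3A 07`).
57 FA

L5: bnz op=0xa:5|imm=-6:11 ⇒ 0x57fa ⇒ big 57 fa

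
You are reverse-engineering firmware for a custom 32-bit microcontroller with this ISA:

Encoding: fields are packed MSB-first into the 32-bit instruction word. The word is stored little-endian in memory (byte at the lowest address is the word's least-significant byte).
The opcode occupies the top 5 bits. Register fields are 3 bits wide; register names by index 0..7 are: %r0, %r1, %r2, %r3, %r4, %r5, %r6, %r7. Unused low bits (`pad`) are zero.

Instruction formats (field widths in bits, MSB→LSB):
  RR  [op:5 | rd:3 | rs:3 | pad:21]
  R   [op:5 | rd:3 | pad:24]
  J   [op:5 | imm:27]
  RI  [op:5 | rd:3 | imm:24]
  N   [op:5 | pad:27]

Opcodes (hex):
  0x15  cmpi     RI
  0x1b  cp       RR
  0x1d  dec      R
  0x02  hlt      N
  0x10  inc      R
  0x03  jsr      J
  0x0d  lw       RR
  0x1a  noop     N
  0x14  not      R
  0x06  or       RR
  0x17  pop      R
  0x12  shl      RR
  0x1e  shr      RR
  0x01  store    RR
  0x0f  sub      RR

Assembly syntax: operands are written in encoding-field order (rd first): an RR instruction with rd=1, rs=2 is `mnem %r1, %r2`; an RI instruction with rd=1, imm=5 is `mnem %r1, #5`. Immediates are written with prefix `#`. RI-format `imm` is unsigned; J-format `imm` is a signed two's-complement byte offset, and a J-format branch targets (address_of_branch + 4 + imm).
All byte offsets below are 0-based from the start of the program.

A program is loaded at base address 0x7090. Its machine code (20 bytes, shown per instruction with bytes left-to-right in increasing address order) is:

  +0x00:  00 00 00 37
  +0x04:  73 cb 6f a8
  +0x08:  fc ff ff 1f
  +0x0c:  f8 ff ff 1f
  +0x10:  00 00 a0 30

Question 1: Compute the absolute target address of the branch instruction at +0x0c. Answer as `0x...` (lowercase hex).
0x7098

+0x0c: f8 ff ff 1f ⇒ word 0x1ffffff8 (little)
  top 5b → 0x3 → jsr [J]
  [26:0] imm=134217720 (s27→-8) = #-8
  target = base 0x7090 + off 0x0c + 4 + imm -8 = 0x7098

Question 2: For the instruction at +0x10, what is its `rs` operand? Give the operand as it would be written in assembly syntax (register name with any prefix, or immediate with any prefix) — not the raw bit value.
%r5

+0x10: 00 00 a0 30 ⇒ word 0x30a00000 (little)
  opcode bits[31:27]=0x6: or/RR
  rd: (w>>24)&0x7=0x0 → %r0
  rs: (w>>21)&0x7=0x5 → %r5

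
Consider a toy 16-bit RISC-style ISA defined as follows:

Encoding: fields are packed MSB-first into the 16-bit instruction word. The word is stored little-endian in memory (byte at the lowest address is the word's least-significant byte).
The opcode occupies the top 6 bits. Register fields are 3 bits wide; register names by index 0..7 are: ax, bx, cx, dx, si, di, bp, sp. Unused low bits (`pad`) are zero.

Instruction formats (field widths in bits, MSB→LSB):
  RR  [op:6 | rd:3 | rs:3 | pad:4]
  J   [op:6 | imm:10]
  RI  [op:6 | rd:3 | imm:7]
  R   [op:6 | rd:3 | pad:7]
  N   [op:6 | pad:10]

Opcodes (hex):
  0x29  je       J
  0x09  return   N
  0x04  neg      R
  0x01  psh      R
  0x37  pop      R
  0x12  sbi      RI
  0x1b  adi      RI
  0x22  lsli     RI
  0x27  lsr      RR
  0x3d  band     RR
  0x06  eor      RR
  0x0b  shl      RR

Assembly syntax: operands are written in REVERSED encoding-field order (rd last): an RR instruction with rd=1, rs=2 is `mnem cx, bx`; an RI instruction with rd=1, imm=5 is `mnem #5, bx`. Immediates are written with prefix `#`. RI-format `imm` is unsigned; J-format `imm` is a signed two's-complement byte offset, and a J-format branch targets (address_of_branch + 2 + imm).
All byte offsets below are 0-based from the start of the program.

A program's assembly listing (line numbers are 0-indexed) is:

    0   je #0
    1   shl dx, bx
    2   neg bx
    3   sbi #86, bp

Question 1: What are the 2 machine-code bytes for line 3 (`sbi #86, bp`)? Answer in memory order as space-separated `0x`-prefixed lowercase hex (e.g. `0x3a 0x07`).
line 3 (sbi): pack op=0x12:6|rd=6:3|imm=86:7 = 0x4b56; little→ 56 4b

0x56 0x4b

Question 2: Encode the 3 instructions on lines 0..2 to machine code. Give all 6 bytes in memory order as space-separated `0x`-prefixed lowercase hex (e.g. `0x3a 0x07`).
0x00 0xa4 0xb0 0x2c 0x80 0x10

line 0 (je): pack op=0x29:6|imm=0:10 = 0xa400; little→ 00 a4
line 1 (shl): pack op=0xb:6|rd=1:3|rs=3:3|pad=0:4 = 0x2cb0; little→ b0 2c
line 2 (neg): pack op=0x4:6|rd=1:3|pad=0:7 = 0x1080; little→ 80 10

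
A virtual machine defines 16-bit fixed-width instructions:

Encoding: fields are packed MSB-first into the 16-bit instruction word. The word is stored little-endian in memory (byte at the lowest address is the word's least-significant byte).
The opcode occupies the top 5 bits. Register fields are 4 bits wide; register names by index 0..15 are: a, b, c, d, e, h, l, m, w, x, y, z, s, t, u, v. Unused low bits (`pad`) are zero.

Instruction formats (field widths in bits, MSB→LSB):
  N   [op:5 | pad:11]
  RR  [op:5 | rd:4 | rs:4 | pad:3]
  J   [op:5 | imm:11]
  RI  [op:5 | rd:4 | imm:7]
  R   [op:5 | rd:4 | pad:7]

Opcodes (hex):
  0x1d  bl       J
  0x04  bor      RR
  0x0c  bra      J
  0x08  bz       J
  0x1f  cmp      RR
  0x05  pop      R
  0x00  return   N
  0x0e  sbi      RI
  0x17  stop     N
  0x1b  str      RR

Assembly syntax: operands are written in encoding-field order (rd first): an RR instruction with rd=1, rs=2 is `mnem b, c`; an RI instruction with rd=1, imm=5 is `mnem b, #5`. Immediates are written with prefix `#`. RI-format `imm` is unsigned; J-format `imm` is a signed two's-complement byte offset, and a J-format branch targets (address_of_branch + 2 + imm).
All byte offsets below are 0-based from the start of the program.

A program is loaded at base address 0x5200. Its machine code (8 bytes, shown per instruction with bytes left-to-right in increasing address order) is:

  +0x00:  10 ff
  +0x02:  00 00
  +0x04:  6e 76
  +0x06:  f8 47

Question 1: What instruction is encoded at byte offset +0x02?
@+02  little-endian(00 00) = 0x0000
  top 5b → 0x0 → return [N]

return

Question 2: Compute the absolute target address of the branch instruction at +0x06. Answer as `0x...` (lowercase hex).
@+06  little-endian(f8 47) = 0x47f8
  op=0x47f8>>11=0x8 ⇒ bz (J)
  imm: (w>>0)&0x7ff=0x7f8 (s11→-8) → #-8
  target = base 0x5200 + off 0x06 + 2 + imm -8 = 0x5200

0x5200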